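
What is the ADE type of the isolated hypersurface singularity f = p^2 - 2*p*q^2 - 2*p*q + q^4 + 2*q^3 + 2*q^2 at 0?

A_{1}

The Hessian of f at 0 is [[2, -2], [-2, 4]] with rank 2, so corank 0. A Groebner basis of the Jacobian ideal J(f) in C{p,q} is {p, q}; counting standard monomials gives mu = 1. Corank 0: nondegenerate Morse point, so A_1.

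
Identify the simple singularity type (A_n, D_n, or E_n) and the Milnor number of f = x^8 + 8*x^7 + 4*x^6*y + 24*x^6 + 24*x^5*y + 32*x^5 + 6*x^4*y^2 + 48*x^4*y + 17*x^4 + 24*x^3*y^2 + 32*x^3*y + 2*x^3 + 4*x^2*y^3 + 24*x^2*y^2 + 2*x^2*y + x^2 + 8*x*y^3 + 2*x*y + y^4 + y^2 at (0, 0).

Type A3, Milnor number mu = 3.

The Hessian of f at 0 has rank 1. Corank 1: A-series; mu = 3 gives A_3.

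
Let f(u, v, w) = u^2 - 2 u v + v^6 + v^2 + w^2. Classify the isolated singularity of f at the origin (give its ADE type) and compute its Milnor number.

Type A_5, Milnor number mu = 5.

The Hessian of f at 0 is [[2, -2, 0], [-2, 2, 0], [0, 0, 2]] with rank 2, so corank 1. A Groebner basis of the Jacobian ideal J(f) in C{u,v,w} is {v^5, u - v, w}; counting standard monomials gives mu = 5. Corank 1: A-series; mu = 5 gives A_5.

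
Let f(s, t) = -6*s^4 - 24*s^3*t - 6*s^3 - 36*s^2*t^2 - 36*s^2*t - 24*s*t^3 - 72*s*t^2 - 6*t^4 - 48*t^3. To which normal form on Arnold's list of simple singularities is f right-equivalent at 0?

E6

The Hessian of f at 0 has rank 0. Corank 2; j^3 = -6*(s + 2*t)^3 is a perfect cube, so E-series; the 4-jet and mu = 6 give E_6.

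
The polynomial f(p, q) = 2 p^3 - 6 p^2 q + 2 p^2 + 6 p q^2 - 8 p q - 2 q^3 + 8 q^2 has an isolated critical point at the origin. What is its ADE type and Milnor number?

The Hessian of f at 0 has rank 1. Corank 1: A-series; mu = 2 gives A_2.

Type A_2, Milnor number mu = 2.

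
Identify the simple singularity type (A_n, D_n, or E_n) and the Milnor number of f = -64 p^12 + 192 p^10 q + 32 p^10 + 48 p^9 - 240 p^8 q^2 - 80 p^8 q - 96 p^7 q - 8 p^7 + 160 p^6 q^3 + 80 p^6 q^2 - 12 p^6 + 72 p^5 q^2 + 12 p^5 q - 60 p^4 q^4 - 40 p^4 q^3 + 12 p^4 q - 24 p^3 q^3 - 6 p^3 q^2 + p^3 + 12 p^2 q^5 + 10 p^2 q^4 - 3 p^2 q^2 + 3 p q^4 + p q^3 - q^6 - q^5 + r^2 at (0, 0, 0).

Type E7, Milnor number mu = 7.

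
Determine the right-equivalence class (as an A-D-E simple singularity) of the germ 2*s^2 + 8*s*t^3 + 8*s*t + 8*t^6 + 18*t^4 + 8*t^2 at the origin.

A_{3}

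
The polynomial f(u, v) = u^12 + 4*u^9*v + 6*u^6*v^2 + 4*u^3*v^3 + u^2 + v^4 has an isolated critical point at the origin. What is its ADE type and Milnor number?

Type A_3, Milnor number mu = 3.

The Hessian of f at 0 has rank 1. Corank 1: A-series; mu = 3 gives A_3.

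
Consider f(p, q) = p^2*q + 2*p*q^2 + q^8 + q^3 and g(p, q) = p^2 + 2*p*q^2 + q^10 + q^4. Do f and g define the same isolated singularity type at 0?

No.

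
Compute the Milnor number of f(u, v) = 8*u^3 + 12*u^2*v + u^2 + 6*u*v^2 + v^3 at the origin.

2

The Hessian of f at 0 has rank 1. Corank 1: A-series; mu = 2 gives A_2.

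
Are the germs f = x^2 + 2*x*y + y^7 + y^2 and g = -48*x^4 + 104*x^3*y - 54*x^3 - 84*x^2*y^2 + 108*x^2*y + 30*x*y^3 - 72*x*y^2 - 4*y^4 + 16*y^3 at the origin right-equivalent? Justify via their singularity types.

No.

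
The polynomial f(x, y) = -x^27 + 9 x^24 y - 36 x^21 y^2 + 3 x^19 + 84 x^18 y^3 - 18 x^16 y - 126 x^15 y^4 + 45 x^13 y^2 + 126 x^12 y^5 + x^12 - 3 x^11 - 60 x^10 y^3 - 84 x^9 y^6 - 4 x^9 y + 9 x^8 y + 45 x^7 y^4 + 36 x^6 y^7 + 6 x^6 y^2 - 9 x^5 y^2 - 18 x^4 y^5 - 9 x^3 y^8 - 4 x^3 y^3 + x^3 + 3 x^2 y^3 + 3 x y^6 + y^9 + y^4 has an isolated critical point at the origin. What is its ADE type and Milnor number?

The Hessian of f at 0 has rank 0. Corank 2; j^3 = x^3 is a perfect cube, so E-series; the 4-jet and mu = 6 give E_6.

Type E6, Milnor number mu = 6.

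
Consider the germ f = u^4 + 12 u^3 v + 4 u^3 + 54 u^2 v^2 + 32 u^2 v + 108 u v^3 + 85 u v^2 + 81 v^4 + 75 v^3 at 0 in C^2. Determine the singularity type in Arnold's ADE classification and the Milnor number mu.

Type D_{5}, Milnor number mu = 5.

The Hessian of f at 0 has rank 0. Corank 2; j^3 = (u + 3*v)*(2*u + 5*v)^2 has shape L^2 M (L != M), so D-series; mu = 5 gives D_5.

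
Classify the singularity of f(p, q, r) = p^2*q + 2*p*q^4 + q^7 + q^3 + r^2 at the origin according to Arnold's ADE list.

The Hessian of f at 0 is [[0, 0, 0], [0, 0, 0], [0, 0, 2]] with rank 1, so corank 2. A Groebner basis of the Jacobian ideal J(f) in C{p,q,r} is {q^3, p^2 + 3*q^2, p*q, r}; counting standard monomials gives mu = 4. Corank 2; j^3 = q*(p^2 + q^2) splits into three distinct lines over C (the quadratic factor has nonzero discriminant), so D_4.

D4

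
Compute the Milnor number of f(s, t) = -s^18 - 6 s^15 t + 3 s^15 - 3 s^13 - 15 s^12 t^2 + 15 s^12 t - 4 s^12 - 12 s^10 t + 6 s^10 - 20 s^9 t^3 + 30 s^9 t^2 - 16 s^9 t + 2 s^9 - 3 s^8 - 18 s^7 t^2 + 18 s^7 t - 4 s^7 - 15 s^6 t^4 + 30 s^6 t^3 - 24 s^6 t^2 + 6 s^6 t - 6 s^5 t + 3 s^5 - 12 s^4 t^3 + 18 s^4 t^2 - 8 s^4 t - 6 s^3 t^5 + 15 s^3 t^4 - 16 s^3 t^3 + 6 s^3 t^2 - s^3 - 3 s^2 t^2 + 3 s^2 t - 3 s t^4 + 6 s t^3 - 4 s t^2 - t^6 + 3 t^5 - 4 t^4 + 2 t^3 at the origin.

4

The Hessian of f at 0 is [[0, 0], [0, 0]] with rank 0, so corank 2. A Groebner basis of the Jacobian ideal J(f) in C{s,t} is {t^3, s^2 - 2*t^2/3, s*t - t^2}; counting standard monomials gives mu = 4. Corank 2; j^3 = -(s - t)*(s^2 - 2*s*t + 2*t^2) splits into three distinct lines over C (the quadratic factor has nonzero discriminant), so D_4.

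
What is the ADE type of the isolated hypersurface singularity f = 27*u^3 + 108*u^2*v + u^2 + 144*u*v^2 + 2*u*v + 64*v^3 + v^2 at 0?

A2

The Hessian of f at 0 is [[2, 2], [2, 2]] with rank 1, so corank 1. A Groebner basis of the Jacobian ideal J(f) in C{u,v} is {v^2, u + v}; counting standard monomials gives mu = 2. Corank 1: A-series; mu = 2 gives A_2.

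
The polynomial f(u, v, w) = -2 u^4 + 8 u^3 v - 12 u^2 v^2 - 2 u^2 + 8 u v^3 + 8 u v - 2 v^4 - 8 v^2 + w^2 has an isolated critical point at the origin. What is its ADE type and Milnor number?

Type A3, Milnor number mu = 3.

The Hessian of f at 0 has rank 2. Corank 1: A-series; mu = 3 gives A_3.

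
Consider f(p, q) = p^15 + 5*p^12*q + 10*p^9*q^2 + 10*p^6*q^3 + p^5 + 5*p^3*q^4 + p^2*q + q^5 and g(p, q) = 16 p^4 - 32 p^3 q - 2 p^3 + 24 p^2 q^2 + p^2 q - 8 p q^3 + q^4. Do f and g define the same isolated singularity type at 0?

No.

The Hessian of f at 0 has rank 0. Corank 2; j^3 = p^2*q has shape L^2 M (L != M), so D-series; mu = 6 gives D_6. The Hessian of g at 0 has rank 0. Corank 2; j^3 = -p^2*(2*p - q) has shape L^2 M (L != M), so D-series; mu = 5 gives D_5. f is D_6 but g is D_5, hence not right-equivalent.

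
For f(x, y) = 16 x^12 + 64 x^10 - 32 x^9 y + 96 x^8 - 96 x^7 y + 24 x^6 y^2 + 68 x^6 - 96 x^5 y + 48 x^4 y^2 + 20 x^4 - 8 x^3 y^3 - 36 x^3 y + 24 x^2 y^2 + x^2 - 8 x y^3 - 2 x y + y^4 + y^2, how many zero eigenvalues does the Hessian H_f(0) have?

1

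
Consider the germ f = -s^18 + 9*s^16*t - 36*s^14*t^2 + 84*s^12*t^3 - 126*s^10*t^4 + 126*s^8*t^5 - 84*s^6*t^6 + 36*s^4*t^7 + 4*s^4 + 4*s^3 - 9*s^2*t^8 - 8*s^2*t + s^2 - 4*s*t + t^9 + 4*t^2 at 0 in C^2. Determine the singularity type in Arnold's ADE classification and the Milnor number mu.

Type A8, Milnor number mu = 8.

The Hessian of f at 0 has rank 1. Corank 1: A-series; mu = 8 gives A_8.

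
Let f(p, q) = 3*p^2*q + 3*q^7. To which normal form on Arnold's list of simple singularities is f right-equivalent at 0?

D_8

The Hessian of f at 0 is [[0, 0], [0, 0]] with rank 0, so corank 2. A Groebner basis of the Jacobian ideal J(f) in C{p,q} is {p^2/7 + q^6, p^3, p*q}; counting standard monomials gives mu = 8. Corank 2; j^3 = 3*p^2*q has shape L^2 M (L != M), so D-series; mu = 8 gives D_8.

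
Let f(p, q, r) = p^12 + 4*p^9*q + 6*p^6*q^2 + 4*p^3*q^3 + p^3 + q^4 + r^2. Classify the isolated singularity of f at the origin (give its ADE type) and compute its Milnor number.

The Hessian of f at 0 has rank 1. Corank 2; j^3 = p^3 is a perfect cube, so E-series; the 4-jet and mu = 6 give E_6.

Type E6, Milnor number mu = 6.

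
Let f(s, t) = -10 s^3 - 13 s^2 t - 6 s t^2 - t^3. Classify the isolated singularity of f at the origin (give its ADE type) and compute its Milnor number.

Type D4, Milnor number mu = 4.

The Hessian of f at 0 is [[0, 0], [0, 0]] with rank 0, so corank 2. A Groebner basis of the Jacobian ideal J(f) in C{s,t} is {t^3, s^2 - 3*t^2/11, s*t + 6*t^2/11}; counting standard monomials gives mu = 4. Corank 2; j^3 = -(2*s + t)*(5*s^2 + 4*s*t + t^2) splits into three distinct lines over C (the quadratic factor has nonzero discriminant), so D_4.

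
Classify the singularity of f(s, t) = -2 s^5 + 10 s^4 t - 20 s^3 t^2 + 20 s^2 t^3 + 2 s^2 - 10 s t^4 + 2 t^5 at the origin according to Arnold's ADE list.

A_{4}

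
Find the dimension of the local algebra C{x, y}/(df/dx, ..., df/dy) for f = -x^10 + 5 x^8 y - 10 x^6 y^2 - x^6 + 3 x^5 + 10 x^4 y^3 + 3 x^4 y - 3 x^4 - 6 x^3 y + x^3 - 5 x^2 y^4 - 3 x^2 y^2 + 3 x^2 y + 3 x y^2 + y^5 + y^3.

8

The Hessian of f at 0 is [[0, 0], [0, 0]] with rank 0, so corank 2. A Groebner basis of the Jacobian ideal J(f) in C{x,y} is {x^2/4 + x*y^3 - x*y^2/2 + x*y/2 - y^3/2 + y^2/4, y^4, x^3 - 3*x^2/2 - 3*x*y + y^3 - 3*y^2/2, x^2*y + x^2/2 + x*y^2 + x*y + y^2/2}; counting standard monomials gives mu = 8. Corank 2; j^3 = (x + y)^3 is a perfect cube, so E-series; the 5-jet and mu = 8 give E_8.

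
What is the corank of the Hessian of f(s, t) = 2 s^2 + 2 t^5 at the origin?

1

Hessian at 0 has rank 1.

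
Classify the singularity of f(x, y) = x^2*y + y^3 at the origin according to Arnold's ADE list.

The Hessian of f at 0 is [[0, 0], [0, 0]] with rank 0, so corank 2. A Groebner basis of the Jacobian ideal J(f) in C{x,y} is {y^3, x^2 + 3*y^2, x*y}; counting standard monomials gives mu = 4. Corank 2; j^3 = y*(x^2 + y^2) splits into three distinct lines over C (the quadratic factor has nonzero discriminant), so D_4.

D_{4}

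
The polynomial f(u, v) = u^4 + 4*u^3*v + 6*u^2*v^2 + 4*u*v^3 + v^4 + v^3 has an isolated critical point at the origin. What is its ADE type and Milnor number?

The Hessian of f at 0 has rank 0. Corank 2; j^3 = v^3 is a perfect cube, so E-series; the 4-jet and mu = 6 give E_6.

Type E_6, Milnor number mu = 6.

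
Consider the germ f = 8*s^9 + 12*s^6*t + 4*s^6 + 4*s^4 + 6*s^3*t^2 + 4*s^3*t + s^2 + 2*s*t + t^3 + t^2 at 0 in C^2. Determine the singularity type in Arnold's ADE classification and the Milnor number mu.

Type A2, Milnor number mu = 2.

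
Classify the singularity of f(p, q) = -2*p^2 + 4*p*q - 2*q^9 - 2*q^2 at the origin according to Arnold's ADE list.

A8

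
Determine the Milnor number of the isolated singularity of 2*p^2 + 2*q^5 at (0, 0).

The Hessian of f at 0 is [[4, 0], [0, 0]] with rank 1, so corank 1. A Groebner basis of the Jacobian ideal J(f) in C{p,q} is {q^4, p}; counting standard monomials gives mu = 4. Corank 1: A-series; mu = 4 gives A_4.

4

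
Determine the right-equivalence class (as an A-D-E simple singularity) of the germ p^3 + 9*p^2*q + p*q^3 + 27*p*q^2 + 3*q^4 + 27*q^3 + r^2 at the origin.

The Hessian of f at 0 has rank 1. Corank 2; j^3 = (p + 3*q)^3 is a perfect cube, so E-series; the 4-jet and mu = 7 give E_7.

E_{7}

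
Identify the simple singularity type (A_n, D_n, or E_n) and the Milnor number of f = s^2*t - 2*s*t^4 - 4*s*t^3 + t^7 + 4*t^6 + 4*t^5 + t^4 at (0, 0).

The Hessian of f at 0 has rank 0. Corank 2; j^3 = s^2*t has shape L^2 M (L != M), so D-series; mu = 5 gives D_5.

Type D_5, Milnor number mu = 5.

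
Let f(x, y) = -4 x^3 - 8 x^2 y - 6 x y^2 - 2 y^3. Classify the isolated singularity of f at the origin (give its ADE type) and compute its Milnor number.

The Hessian of f at 0 has rank 0. Corank 2; j^3 = -2*(x + y)*(2*x^2 + 2*x*y + y^2) splits into three distinct lines over C (the quadratic factor has nonzero discriminant), so D_4.

Type D4, Milnor number mu = 4.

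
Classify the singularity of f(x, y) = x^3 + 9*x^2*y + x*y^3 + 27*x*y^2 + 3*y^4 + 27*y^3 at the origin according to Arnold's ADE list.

The Hessian of f at 0 has rank 0. Corank 2; j^3 = (x + 3*y)^3 is a perfect cube, so E-series; the 4-jet and mu = 7 give E_7.

E7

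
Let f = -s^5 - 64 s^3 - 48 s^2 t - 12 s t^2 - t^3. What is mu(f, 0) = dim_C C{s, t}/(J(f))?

The Hessian of f at 0 is [[0, 0], [0, 0]] with rank 0, so corank 2. A Groebner basis of the Jacobian ideal J(f) in C{s,t} is {t^5, s*t^3 + 3*t^4/16, s^2 + s*t/2 + t^2/16}; counting standard monomials gives mu = 8. Corank 2; j^3 = -(4*s + t)^3 is a perfect cube, so E-series; the 5-jet and mu = 8 give E_8.

8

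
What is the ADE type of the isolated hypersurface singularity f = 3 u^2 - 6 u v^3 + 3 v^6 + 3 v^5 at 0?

The Hessian of f at 0 is [[6, 0], [0, 0]] with rank 1, so corank 1. A Groebner basis of the Jacobian ideal J(f) in C{u,v} is {-u + v^3, u^2, u*v}; counting standard monomials gives mu = 4. Corank 1: A-series; mu = 4 gives A_4.

A_4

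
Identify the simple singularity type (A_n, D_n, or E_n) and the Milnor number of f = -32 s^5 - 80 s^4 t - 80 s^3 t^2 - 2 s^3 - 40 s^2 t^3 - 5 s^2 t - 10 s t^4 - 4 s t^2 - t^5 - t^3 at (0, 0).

The Hessian of f at 0 is [[0, 0], [0, 0]] with rank 0, so corank 2. A Groebner basis of the Jacobian ideal J(f) in C{s,t} is {s*t/10 + t^4 + t^2/10, s*t^2 + t^3, s^2 + 3*s*t/2 + t^2/2}; counting standard monomials gives mu = 6. Corank 2; j^3 = -(s + t)^2*(2*s + t) has shape L^2 M (L != M), so D-series; mu = 6 gives D_6.

Type D_6, Milnor number mu = 6.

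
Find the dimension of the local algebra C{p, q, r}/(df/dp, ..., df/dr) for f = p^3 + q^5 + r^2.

8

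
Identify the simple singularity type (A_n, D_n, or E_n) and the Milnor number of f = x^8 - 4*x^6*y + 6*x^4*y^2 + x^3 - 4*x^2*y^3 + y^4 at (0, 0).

The Hessian of f at 0 has rank 0. Corank 2; j^3 = x^3 is a perfect cube, so E-series; the 4-jet and mu = 6 give E_6.

Type E6, Milnor number mu = 6.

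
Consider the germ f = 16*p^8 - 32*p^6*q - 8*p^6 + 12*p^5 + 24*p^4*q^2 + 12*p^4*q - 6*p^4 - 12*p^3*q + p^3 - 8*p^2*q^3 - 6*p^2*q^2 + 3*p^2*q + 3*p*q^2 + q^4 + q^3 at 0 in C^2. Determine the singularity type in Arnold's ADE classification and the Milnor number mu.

Type E6, Milnor number mu = 6.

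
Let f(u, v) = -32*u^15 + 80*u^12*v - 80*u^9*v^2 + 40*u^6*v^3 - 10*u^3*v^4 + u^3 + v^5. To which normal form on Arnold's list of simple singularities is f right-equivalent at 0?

The Hessian of f at 0 is [[0, 0], [0, 0]] with rank 0, so corank 2. A Groebner basis of the Jacobian ideal J(f) in C{u,v} is {v^4, u^2}; counting standard monomials gives mu = 8. Corank 2; j^3 = u^3 is a perfect cube, so E-series; the 5-jet and mu = 8 give E_8.

E_{8}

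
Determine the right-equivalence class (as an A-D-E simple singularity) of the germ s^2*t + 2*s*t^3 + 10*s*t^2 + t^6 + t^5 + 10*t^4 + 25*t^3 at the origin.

D7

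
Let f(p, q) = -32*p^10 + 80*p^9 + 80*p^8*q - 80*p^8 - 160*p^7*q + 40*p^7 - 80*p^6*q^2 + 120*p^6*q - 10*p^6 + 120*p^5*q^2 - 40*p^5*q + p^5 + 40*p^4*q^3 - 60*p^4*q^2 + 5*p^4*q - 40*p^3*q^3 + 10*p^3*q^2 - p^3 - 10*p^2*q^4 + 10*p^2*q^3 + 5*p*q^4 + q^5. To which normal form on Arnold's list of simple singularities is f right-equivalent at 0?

The Hessian of f at 0 has rank 0. Corank 2; j^3 = -p^3 is a perfect cube, so E-series; the 5-jet and mu = 8 give E_8.

E8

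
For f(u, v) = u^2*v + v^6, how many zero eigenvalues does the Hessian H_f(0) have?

2

Hessian at 0 has rank 0.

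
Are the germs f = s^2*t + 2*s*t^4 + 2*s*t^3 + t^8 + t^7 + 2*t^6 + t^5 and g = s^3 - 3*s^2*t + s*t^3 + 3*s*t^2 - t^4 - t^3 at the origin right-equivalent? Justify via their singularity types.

No.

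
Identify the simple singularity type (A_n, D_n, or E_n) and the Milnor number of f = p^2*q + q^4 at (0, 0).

The Hessian of f at 0 is [[0, 0], [0, 0]] with rank 0, so corank 2. A Groebner basis of the Jacobian ideal J(f) in C{p,q} is {p^3, p^2/4 + q^3, p*q}; counting standard monomials gives mu = 5. Corank 2; j^3 = p^2*q has shape L^2 M (L != M), so D-series; mu = 5 gives D_5.

Type D_{5}, Milnor number mu = 5.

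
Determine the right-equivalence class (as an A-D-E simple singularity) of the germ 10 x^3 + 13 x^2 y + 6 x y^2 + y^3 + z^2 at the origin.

The Hessian of f at 0 has rank 1. Corank 2; j^3 = (2*x + y)*(5*x^2 + 4*x*y + y^2) splits into three distinct lines over C (the quadratic factor has nonzero discriminant), so D_4.

D4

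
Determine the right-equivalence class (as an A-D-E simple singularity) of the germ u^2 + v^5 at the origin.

A_{4}

The Hessian of f at 0 has rank 1. Corank 1: A-series; mu = 4 gives A_4.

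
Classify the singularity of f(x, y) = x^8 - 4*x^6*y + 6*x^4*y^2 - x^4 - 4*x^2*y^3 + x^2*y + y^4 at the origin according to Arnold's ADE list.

The Hessian of f at 0 is [[0, 0], [0, 0]] with rank 0, so corank 2. A Groebner basis of the Jacobian ideal J(f) in C{x,y} is {x^3, x^2/4 + y^3, x*y}; counting standard monomials gives mu = 5. Corank 2; j^3 = x^2*y has shape L^2 M (L != M), so D-series; mu = 5 gives D_5.

D_5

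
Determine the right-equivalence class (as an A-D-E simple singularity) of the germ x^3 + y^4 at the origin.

E_6

The Hessian of f at 0 has rank 0. Corank 2; j^3 = x^3 is a perfect cube, so E-series; the 4-jet and mu = 6 give E_6.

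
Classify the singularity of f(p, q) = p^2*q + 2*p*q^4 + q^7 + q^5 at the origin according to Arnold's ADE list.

D_6

The Hessian of f at 0 has rank 0. Corank 2; j^3 = p^2*q has shape L^2 M (L != M), so D-series; mu = 6 gives D_6.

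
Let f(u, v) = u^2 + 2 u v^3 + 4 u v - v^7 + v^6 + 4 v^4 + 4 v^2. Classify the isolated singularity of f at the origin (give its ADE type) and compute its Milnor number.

Type A_6, Milnor number mu = 6.

The Hessian of f at 0 has rank 1. Corank 1: A-series; mu = 6 gives A_6.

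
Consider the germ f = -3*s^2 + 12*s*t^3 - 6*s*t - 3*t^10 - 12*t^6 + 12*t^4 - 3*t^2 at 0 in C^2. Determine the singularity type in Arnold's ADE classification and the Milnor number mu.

Type A_9, Milnor number mu = 9.

The Hessian of f at 0 is [[-6, -6], [-6, -6]] with rank 1, so corank 1. A Groebner basis of the Jacobian ideal J(f) in C{s,t} is {s^3 + 3*s^2*t + 3*s*t^2 + s/2 + t/2, -s/2 + t^3 - t/2}; counting standard monomials gives mu = 9. Corank 1: A-series; mu = 9 gives A_9.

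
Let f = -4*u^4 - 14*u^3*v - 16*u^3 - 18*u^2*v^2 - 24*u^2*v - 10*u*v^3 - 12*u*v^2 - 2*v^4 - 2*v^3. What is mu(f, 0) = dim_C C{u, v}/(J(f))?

The Hessian of f at 0 has rank 0. Corank 2; j^3 = -2*(2*u + v)^3 is a perfect cube, so E-series; the 4-jet and mu = 7 give E_7.

7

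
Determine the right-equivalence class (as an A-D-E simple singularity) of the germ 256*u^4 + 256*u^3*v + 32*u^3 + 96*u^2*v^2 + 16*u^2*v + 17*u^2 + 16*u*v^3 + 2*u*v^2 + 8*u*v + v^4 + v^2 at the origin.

A_{1}

The Hessian of f at 0 is [[34, 8], [8, 2]] with rank 2, so corank 0. A Groebner basis of the Jacobian ideal J(f) in C{u,v} is {u, v}; counting standard monomials gives mu = 1. Corank 0: nondegenerate Morse point, so A_1.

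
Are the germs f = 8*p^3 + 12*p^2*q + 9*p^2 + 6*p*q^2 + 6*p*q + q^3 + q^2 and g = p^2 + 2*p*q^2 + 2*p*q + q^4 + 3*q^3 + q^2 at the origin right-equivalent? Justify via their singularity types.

Yes.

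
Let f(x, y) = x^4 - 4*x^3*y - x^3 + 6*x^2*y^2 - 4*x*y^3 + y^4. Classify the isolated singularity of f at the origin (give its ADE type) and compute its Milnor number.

Type E6, Milnor number mu = 6.

The Hessian of f at 0 has rank 0. Corank 2; j^3 = -x^3 is a perfect cube, so E-series; the 4-jet and mu = 6 give E_6.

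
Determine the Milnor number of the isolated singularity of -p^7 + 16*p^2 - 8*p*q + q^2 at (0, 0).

6

The Hessian of f at 0 has rank 1. Corank 1: A-series; mu = 6 gives A_6.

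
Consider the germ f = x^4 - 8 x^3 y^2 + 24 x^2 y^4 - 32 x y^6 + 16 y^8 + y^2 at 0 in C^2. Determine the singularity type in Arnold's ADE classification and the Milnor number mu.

Type A_3, Milnor number mu = 3.

The Hessian of f at 0 is [[0, 0], [0, 2]] with rank 1, so corank 1. A Groebner basis of the Jacobian ideal J(f) in C{x,y} is {x^3, y}; counting standard monomials gives mu = 3. Corank 1: A-series; mu = 3 gives A_3.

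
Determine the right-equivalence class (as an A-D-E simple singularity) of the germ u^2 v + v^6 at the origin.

D_{7}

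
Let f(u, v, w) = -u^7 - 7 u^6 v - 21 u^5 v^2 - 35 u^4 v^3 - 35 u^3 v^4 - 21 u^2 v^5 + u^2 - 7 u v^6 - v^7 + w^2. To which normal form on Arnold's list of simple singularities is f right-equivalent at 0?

The Hessian of f at 0 has rank 2. Corank 1: A-series; mu = 6 gives A_6.

A6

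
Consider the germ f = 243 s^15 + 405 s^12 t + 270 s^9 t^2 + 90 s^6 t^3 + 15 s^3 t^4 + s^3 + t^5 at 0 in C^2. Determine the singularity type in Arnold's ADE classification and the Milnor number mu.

Type E8, Milnor number mu = 8.

The Hessian of f at 0 is [[0, 0], [0, 0]] with rank 0, so corank 2. A Groebner basis of the Jacobian ideal J(f) in C{s,t} is {t^4, s^2}; counting standard monomials gives mu = 8. Corank 2; j^3 = s^3 is a perfect cube, so E-series; the 5-jet and mu = 8 give E_8.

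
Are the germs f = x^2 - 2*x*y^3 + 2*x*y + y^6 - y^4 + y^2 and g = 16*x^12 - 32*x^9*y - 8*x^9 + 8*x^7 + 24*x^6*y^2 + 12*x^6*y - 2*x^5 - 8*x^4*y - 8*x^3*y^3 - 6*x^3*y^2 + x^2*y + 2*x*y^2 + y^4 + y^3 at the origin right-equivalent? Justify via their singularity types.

No.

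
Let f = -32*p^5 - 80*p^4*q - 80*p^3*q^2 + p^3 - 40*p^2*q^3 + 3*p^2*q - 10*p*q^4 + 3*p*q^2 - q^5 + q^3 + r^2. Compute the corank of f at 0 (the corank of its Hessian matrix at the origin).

2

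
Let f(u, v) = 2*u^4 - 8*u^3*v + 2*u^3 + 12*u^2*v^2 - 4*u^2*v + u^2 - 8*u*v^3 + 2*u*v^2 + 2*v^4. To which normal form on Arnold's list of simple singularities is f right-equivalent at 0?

A3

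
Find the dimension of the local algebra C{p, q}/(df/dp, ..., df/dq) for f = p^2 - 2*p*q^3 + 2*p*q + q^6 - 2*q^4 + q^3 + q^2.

The Hessian of f at 0 is [[2, 2], [2, 2]] with rank 1, so corank 1. A Groebner basis of the Jacobian ideal J(f) in C{p,q} is {q^2, p + q}; counting standard monomials gives mu = 2. Corank 1: A-series; mu = 2 gives A_2.

2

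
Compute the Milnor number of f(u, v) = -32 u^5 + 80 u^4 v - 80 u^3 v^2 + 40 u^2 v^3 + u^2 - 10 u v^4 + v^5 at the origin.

The Hessian of f at 0 has rank 1. Corank 1: A-series; mu = 4 gives A_4.

4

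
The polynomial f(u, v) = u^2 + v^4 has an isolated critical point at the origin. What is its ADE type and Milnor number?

Type A3, Milnor number mu = 3.

The Hessian of f at 0 has rank 1. Corank 1: A-series; mu = 3 gives A_3.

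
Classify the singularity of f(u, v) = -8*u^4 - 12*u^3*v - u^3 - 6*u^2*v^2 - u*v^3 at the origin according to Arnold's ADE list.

The Hessian of f at 0 is [[0, 0], [0, 0]] with rank 0, so corank 2. A Groebner basis of the Jacobian ideal J(f) in C{u,v} is {3*u^2/4 + v^4 + v^3/4, u^3, u^2*v - u^2/4 - v^3/12, u^2 + u*v^2 + v^3/3}; counting standard monomials gives mu = 7. Corank 2; j^3 = -u^3 is a perfect cube, so E-series; the 4-jet and mu = 7 give E_7.

E_7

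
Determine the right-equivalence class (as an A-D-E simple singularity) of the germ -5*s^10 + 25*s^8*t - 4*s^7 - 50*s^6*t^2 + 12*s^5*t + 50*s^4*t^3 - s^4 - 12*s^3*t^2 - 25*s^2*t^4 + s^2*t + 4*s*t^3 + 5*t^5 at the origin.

D_6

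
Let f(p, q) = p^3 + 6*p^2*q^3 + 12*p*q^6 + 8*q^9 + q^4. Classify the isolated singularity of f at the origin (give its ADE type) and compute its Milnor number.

The Hessian of f at 0 has rank 0. Corank 2; j^3 = p^3 is a perfect cube, so E-series; the 4-jet and mu = 6 give E_6.

Type E_{6}, Milnor number mu = 6.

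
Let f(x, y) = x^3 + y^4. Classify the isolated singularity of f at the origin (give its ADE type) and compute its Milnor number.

Type E_6, Milnor number mu = 6.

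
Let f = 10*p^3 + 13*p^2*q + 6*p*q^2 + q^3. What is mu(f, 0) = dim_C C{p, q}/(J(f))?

The Hessian of f at 0 has rank 0. Corank 2; j^3 = (2*p + q)*(5*p^2 + 4*p*q + q^2) splits into three distinct lines over C (the quadratic factor has nonzero discriminant), so D_4.

4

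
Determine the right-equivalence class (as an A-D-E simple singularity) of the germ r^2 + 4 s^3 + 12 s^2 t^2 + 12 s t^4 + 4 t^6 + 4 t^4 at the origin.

The Hessian of f at 0 has rank 1. Corank 2; j^3 = 4*s^3 is a perfect cube, so E-series; the 4-jet and mu = 6 give E_6.

E6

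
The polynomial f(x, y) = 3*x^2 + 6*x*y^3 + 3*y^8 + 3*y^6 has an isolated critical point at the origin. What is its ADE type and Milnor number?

Type A7, Milnor number mu = 7.

The Hessian of f at 0 has rank 1. Corank 1: A-series; mu = 7 gives A_7.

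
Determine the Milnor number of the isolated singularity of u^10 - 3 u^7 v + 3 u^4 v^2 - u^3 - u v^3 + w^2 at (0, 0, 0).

7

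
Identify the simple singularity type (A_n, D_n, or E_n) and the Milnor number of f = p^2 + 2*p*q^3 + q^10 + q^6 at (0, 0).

Type A_{9}, Milnor number mu = 9.

The Hessian of f at 0 is [[2, 0], [0, 0]] with rank 1, so corank 1. A Groebner basis of the Jacobian ideal J(f) in C{p,q} is {p^3, p + q^3}; counting standard monomials gives mu = 9. Corank 1: A-series; mu = 9 gives A_9.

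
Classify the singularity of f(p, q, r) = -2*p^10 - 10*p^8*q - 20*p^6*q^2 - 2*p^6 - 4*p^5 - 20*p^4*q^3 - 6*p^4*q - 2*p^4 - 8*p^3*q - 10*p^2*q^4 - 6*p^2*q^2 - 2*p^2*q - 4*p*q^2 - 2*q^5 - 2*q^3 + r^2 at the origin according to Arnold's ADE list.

D_6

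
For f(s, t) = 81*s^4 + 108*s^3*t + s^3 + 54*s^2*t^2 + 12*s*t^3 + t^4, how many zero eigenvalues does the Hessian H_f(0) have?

2

Hessian at 0 has rank 0.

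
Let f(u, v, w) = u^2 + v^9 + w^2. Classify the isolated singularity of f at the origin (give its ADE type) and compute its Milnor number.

Type A_8, Milnor number mu = 8.

The Hessian of f at 0 is [[2, 0, 0], [0, 0, 0], [0, 0, 2]] with rank 2, so corank 1. A Groebner basis of the Jacobian ideal J(f) in C{u,v,w} is {v^8, u, w}; counting standard monomials gives mu = 8. Corank 1: A-series; mu = 8 gives A_8.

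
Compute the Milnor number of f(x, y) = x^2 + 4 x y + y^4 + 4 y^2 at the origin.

3

The Hessian of f at 0 has rank 1. Corank 1: A-series; mu = 3 gives A_3.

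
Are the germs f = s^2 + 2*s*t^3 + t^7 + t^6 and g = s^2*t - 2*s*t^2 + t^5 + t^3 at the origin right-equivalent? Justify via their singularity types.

No.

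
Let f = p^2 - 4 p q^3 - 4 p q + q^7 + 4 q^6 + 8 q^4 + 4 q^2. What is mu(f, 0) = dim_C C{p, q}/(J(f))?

6

The Hessian of f at 0 has rank 1. Corank 1: A-series; mu = 6 gives A_6.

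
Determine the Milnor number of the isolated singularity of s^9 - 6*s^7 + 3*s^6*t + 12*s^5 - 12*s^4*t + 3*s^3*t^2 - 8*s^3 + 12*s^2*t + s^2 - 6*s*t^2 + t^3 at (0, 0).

2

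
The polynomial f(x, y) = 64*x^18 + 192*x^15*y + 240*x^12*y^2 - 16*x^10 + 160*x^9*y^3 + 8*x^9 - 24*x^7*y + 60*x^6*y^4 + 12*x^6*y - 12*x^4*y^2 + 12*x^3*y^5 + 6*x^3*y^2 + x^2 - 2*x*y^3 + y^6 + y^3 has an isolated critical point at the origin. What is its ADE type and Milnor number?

Type A_2, Milnor number mu = 2.

The Hessian of f at 0 has rank 1. Corank 1: A-series; mu = 2 gives A_2.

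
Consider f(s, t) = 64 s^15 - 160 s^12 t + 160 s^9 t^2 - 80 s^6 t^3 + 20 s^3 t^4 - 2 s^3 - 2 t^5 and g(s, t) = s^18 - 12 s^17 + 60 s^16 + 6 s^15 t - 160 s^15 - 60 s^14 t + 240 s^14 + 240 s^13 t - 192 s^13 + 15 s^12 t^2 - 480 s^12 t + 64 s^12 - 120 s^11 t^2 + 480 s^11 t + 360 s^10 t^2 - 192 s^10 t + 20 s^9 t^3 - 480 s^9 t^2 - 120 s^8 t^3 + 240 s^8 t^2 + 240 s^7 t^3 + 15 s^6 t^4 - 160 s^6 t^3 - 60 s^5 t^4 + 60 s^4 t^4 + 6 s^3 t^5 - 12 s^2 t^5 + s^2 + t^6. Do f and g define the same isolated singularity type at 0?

No.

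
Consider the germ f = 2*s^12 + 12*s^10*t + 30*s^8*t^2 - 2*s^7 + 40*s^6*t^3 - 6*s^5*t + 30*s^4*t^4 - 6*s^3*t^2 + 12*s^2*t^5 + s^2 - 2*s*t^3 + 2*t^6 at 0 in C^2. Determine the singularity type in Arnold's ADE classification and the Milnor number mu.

Type A5, Milnor number mu = 5.

The Hessian of f at 0 is [[2, 0], [0, 0]] with rank 1, so corank 1. A Groebner basis of the Jacobian ideal J(f) in C{s,t} is {s*t^2, -s + t^3, s^2}; counting standard monomials gives mu = 5. Corank 1: A-series; mu = 5 gives A_5.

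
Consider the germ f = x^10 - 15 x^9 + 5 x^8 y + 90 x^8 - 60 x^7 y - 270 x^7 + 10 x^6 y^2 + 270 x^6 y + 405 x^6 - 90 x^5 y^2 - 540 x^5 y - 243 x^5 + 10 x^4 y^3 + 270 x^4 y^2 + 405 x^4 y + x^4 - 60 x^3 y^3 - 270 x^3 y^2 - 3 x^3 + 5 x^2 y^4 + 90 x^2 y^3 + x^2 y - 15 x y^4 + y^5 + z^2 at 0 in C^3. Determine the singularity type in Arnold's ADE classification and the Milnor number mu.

The Hessian of f at 0 is [[0, 0, 0], [0, 0, 0], [0, 0, 2]] with rank 1, so corank 2. A Groebner basis of the Jacobian ideal J(f) in C{x,y,z} is {x*y/15 + y^4, x*y^2, x^2 - x*y/3, z}; counting standard monomials gives mu = 6. Corank 2; j^3 = -x^2*(3*x - y) has shape L^2 M (L != M), so D-series; mu = 6 gives D_6.

Type D6, Milnor number mu = 6.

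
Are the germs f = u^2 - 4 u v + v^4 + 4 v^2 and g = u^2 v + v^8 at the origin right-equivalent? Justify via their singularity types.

No.

The Hessian of f at 0 is [[2, -4], [-4, 8]] with rank 1, so corank 1. A Groebner basis of the Jacobian ideal J(f) in C{u,v} is {v^3, u - 2*v}; counting standard monomials gives mu = 3. Corank 1: A-series; mu = 3 gives A_3. The Hessian of g at 0 is [[0, 0], [0, 0]] with rank 0, so corank 2. A Groebner basis of the Jacobian ideal J(g) in C{u,v} is {u^2/8 + v^7, u^3, u*v}; counting standard monomials gives mu = 9. Corank 2; j^3 = u^2*v has shape L^2 M (L != M), so D-series; mu = 9 gives D_9. f is A_3 but g is D_9, hence not right-equivalent.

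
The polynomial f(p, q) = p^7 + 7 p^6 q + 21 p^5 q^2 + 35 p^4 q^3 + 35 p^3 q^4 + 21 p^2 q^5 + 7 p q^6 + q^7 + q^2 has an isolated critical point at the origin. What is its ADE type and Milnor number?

Type A_6, Milnor number mu = 6.

The Hessian of f at 0 is [[0, 0], [0, 2]] with rank 1, so corank 1. A Groebner basis of the Jacobian ideal J(f) in C{p,q} is {p^6, q}; counting standard monomials gives mu = 6. Corank 1: A-series; mu = 6 gives A_6.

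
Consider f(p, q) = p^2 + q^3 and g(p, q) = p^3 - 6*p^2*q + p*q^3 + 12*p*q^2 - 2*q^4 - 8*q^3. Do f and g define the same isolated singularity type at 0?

No.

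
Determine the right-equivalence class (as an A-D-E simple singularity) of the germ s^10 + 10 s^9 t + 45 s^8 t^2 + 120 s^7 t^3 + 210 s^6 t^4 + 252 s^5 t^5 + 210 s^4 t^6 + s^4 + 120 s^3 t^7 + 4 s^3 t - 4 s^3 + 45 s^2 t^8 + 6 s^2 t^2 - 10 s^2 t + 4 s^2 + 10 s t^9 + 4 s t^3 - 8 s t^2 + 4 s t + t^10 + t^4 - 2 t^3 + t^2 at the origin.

A_9

The Hessian of f at 0 has rank 1. Corank 1: A-series; mu = 9 gives A_9.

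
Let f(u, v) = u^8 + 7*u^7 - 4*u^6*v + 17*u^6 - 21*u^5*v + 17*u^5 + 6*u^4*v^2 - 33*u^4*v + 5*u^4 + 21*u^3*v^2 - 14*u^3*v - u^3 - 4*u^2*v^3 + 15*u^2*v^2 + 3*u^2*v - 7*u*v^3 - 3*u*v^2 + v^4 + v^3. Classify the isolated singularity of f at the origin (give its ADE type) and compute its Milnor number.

The Hessian of f at 0 is [[0, 0], [0, 0]] with rank 0, so corank 2. A Groebner basis of the Jacobian ideal J(f) in C{u,v} is {u^3 + 33*u^2/7 - 18*u*v^2/7 - 66*u*v/7 + 33*v^2/7, u^2*v + 18*u^2/7 - 13*u*v^2/7 - 36*u*v/7 + 18*v^2/7, -3*u^2 + 6*u*v + v^3 - 3*v^2}; counting standard monomials gives mu = 7. Corank 2; j^3 = -(u - v)^3 is a perfect cube, so E-series; the 4-jet and mu = 7 give E_7.

Type E7, Milnor number mu = 7.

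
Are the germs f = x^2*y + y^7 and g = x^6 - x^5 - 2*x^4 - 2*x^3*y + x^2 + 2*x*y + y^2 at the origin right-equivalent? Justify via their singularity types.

No.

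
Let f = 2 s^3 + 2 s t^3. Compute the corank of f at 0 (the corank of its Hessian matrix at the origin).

The Hessian at 0 is [[0, 0], [0, 0]] of rank 0; hence corank 2.

2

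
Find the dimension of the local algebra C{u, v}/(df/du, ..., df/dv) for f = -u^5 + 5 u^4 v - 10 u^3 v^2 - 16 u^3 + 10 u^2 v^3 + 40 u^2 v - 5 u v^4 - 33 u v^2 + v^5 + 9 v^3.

The Hessian of f at 0 has rank 0. Corank 2; j^3 = -(u - v)*(4*u - 3*v)^2 has shape L^2 M (L != M), so D-series; mu = 6 gives D_6.

6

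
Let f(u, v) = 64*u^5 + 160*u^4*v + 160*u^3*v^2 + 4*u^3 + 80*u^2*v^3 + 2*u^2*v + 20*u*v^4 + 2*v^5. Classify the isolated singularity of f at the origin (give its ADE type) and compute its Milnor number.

Type D_6, Milnor number mu = 6.

The Hessian of f at 0 is [[0, 0], [0, 0]] with rank 0, so corank 2. A Groebner basis of the Jacobian ideal J(f) in C{u,v} is {-u*v/10 + v^4, u*v^2, u^2 + u*v/2}; counting standard monomials gives mu = 6. Corank 2; j^3 = 2*u^2*(2*u + v) has shape L^2 M (L != M), so D-series; mu = 6 gives D_6.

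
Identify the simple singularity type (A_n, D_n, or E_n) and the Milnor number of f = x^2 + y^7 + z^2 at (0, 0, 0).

Type A_{6}, Milnor number mu = 6.

The Hessian of f at 0 has rank 2. Corank 1: A-series; mu = 6 gives A_6.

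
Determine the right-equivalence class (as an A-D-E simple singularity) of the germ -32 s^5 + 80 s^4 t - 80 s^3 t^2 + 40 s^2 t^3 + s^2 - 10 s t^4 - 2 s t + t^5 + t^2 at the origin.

A_4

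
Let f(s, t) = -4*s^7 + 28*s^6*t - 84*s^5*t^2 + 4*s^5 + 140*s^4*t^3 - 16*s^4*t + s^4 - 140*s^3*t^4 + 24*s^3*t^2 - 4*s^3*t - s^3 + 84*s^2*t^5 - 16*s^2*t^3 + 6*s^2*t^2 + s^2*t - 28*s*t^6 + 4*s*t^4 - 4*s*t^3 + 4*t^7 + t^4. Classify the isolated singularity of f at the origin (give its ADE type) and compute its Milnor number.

The Hessian of f at 0 has rank 0. Corank 2; j^3 = -s^2*(s - t) has shape L^2 M (L != M), so D-series; mu = 5 gives D_5.

Type D_5, Milnor number mu = 5.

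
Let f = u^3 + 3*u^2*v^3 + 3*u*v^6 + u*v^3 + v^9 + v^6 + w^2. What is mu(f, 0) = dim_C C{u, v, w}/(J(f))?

The Hessian of f at 0 is [[0, 0, 0], [0, 0, 0], [0, 0, 2]] with rank 1, so corank 2. A Groebner basis of the Jacobian ideal J(f) in C{u,v,w} is {u^3, u*v^2, 3*u^2 + v^3, w}; counting standard monomials gives mu = 7. Corank 2; j^3 = u^3 is a perfect cube, so E-series; the 4-jet and mu = 7 give E_7.

7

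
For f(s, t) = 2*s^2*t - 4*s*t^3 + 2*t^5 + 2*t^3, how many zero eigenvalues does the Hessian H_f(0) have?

Hessian at 0 has rank 0.

2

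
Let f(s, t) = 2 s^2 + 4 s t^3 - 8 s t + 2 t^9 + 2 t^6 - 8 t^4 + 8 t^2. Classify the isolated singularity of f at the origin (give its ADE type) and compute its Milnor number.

Type A_{8}, Milnor number mu = 8.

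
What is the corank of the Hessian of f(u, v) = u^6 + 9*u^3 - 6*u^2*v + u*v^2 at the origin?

The Hessian at 0 is [[0, 0], [0, 0]] of rank 0; hence corank 2.

2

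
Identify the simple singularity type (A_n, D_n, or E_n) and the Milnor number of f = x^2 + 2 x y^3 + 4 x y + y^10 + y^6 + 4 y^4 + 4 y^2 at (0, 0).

The Hessian of f at 0 has rank 1. Corank 1: A-series; mu = 9 gives A_9.

Type A9, Milnor number mu = 9.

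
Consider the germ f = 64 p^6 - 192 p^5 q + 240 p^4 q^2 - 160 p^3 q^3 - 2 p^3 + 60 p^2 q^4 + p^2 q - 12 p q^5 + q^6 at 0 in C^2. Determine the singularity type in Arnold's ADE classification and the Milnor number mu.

The Hessian of f at 0 is [[0, 0], [0, 0]] with rank 0, so corank 2. A Groebner basis of the Jacobian ideal J(f) in C{p,q} is {p*q/12 + q^5, p*q^2, p^2 - p*q/2}; counting standard monomials gives mu = 7. Corank 2; j^3 = -p^2*(2*p - q) has shape L^2 M (L != M), so D-series; mu = 7 gives D_7.

Type D7, Milnor number mu = 7.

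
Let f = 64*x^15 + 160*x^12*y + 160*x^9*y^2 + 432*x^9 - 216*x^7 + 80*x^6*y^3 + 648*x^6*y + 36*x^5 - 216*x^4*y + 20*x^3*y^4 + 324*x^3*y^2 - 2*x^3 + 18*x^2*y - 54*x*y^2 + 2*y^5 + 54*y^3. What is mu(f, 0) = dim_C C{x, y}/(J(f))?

The Hessian of f at 0 has rank 0. Corank 2; j^3 = -2*(x - 3*y)^3 is a perfect cube, so E-series; the 5-jet and mu = 8 give E_8.

8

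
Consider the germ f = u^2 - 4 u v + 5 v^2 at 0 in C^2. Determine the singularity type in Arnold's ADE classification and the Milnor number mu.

Type A_1, Milnor number mu = 1.

The Hessian of f at 0 has rank 2. Corank 0: nondegenerate Morse point, so A_1.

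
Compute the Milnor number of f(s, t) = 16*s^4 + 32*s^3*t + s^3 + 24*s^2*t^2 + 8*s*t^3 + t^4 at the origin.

The Hessian of f at 0 is [[0, 0], [0, 0]] with rank 0, so corank 2. A Groebner basis of the Jacobian ideal J(f) in C{s,t} is {t^4, s*t^2 + t^3/6, s^2}; counting standard monomials gives mu = 6. Corank 2; j^3 = s^3 is a perfect cube, so E-series; the 4-jet and mu = 6 give E_6.

6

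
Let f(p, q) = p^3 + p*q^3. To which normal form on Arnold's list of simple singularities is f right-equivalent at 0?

E7

The Hessian of f at 0 is [[0, 0], [0, 0]] with rank 0, so corank 2. A Groebner basis of the Jacobian ideal J(f) in C{p,q} is {p^3, p*q^2, 3*p^2 + q^3}; counting standard monomials gives mu = 7. Corank 2; j^3 = p^3 is a perfect cube, so E-series; the 4-jet and mu = 7 give E_7.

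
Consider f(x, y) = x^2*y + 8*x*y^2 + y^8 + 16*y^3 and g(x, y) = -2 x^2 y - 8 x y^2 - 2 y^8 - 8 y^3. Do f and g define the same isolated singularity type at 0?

The Hessian of f at 0 has rank 0. Corank 2; j^3 = y*(x + 4*y)^2 has shape L^2 M (L != M), so D-series; mu = 9 gives D_9. The Hessian of g at 0 has rank 0. Corank 2; j^3 = -2*y*(x + 2*y)^2 has shape L^2 M (L != M), so D-series; mu = 9 gives D_9. Both have type D_9, hence right-equivalent.

Yes.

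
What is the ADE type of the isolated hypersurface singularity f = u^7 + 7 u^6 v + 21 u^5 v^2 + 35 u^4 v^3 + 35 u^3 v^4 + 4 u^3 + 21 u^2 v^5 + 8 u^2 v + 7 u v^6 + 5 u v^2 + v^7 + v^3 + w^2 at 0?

D_8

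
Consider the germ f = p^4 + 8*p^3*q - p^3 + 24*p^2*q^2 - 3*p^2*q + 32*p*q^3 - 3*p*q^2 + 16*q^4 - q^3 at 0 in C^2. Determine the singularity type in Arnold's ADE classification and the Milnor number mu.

The Hessian of f at 0 has rank 0. Corank 2; j^3 = -(p + q)^3 is a perfect cube, so E-series; the 4-jet and mu = 6 give E_6.

Type E_{6}, Milnor number mu = 6.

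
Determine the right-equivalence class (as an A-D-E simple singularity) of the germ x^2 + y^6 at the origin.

The Hessian of f at 0 is [[2, 0], [0, 0]] with rank 1, so corank 1. A Groebner basis of the Jacobian ideal J(f) in C{x,y} is {y^5, x}; counting standard monomials gives mu = 5. Corank 1: A-series; mu = 5 gives A_5.

A_5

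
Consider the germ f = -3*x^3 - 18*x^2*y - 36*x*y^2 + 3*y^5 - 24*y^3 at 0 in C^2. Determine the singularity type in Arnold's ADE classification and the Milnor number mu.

Type E_8, Milnor number mu = 8.

The Hessian of f at 0 is [[0, 0], [0, 0]] with rank 0, so corank 2. A Groebner basis of the Jacobian ideal J(f) in C{x,y} is {y^4, x^2 + 4*x*y + 4*y^2}; counting standard monomials gives mu = 8. Corank 2; j^3 = -3*(x + 2*y)^3 is a perfect cube, so E-series; the 5-jet and mu = 8 give E_8.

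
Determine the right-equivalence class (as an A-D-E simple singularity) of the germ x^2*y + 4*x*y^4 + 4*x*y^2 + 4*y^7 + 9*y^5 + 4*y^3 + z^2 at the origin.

D6

The Hessian of f at 0 has rank 1. Corank 2; j^3 = y*(x + 2*y)^2 has shape L^2 M (L != M), so D-series; mu = 6 gives D_6.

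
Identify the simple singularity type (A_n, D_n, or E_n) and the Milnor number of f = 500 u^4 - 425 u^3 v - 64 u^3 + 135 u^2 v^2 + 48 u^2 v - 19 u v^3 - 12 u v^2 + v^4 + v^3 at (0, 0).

Type E7, Milnor number mu = 7.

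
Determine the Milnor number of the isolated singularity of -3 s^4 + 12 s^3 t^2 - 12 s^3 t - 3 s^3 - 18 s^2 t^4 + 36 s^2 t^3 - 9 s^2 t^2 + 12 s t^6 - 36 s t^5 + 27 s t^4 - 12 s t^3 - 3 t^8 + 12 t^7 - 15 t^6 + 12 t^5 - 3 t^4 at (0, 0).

The Hessian of f at 0 has rank 0. Corank 2; j^3 = -3*s^3 is a perfect cube, so E-series; the 4-jet and mu = 6 give E_6.

6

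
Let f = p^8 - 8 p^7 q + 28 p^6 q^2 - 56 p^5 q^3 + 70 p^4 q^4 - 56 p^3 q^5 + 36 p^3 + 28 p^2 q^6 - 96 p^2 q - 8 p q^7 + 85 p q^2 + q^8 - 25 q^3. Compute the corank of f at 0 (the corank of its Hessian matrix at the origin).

The Hessian at 0 is [[0, 0], [0, 0]] of rank 0; hence corank 2.

2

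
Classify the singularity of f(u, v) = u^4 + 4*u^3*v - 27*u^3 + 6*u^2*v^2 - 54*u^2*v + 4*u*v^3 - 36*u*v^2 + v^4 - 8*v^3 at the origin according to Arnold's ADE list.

The Hessian of f at 0 has rank 0. Corank 2; j^3 = -(3*u + 2*v)^3 is a perfect cube, so E-series; the 4-jet and mu = 6 give E_6.

E6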